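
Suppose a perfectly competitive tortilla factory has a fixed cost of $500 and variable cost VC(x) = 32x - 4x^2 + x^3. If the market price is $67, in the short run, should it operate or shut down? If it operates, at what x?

Produce at x = 5

Strip out fixed cost: VC = 32x - 4x^2 + x^3. Then AVC = 32 - 4x + x^2 and MC = 32 - 8x + 3x^2.
AVC is minimized where dAVC/dx = -4 + 2x = 0, at x = 2; min AVC = 32 - 4·2 + 2^2 = $28.
Since P = $67 ≥ min AVC = $28, price covers variable cost and the firm should produce.
P = MC gives -35 - 8x + 3x^2 = 0, with roots -7/3 and 5. Take the larger (rising MC): x* = 5.
Check: AVC at x = 5 is $37 ≤ P, so revenue covers variable cost.
Profit = P·x − TC = 67·5 − 685 = -$350, a loss, but smaller than the $500 fixed cost the firm would lose by shutting down.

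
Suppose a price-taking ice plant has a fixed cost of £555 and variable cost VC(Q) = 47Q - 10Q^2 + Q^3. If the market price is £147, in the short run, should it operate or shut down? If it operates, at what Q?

Produce at Q = 10

Strip out fixed cost: VC = 47Q - 10Q^2 + Q^3. Then AVC = 47 - 10Q + Q^2 and MC = 47 - 20Q + 3Q^2.
AVC hits its minimum where MC = AVC, at Q = 5, giving min AVC = 47 - 10·5 + 5^2 = £22.
Because £147 ≥ £22, revenue can cover variable cost; the firm operates.
Solving P = MC: -100 - 20Q + 3Q^2 = 0 ⇒ Q = -10/3 or 10. On the upward-sloping branch, Q* = 10.
Check: AVC at Q = 10 is £47 ≤ P, so revenue covers variable cost.
Profit = P·Q − TC = 147·10 − 1025 = £445.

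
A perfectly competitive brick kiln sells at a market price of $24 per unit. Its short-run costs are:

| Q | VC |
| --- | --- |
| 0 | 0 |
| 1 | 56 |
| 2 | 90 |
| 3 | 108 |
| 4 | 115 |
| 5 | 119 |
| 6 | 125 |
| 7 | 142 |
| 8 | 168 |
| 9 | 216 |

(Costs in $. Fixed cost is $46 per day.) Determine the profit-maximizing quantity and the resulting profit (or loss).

Q = 7; profit = -$20

Compute π = P·Q − TC at each output: Q=0: -46; Q=1: -78; Q=2: -88; Q=3: -82; Q=4: -65; Q=5: -45; Q=6: -27; Q=7: -20; Q=8: -22; Q=9: -46.
Profit is maximized at Q = 7. AVC there is 142/7 = $20.29 ≤ P, so producing beats shutting down (which would give -$46).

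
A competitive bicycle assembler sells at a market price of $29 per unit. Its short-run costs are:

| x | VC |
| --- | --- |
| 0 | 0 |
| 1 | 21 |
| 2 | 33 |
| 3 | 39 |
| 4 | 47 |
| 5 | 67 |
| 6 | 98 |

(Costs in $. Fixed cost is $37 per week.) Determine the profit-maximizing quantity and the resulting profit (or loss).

x = 5; profit = $41

Compute π = P·x − TC at each output: x=0: -37; x=1: -29; x=2: -12; x=3: 11; x=4: 32; x=5: 41; x=6: 39.
Profit is maximized at x = 5. AVC there is 67/5 = $13.40 ≤ P, so producing beats shutting down (which would give -$37).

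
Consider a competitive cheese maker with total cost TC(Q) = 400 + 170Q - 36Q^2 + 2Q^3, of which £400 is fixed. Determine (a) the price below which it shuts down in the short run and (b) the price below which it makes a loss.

Shutdown price = £8; break-even price = £50

AVC = 170 - 36Q + 2Q^2; minimized at Q = 9, giving min AVC = £8. That is the shutdown price.
ATC = 400/Q + 170 - 36Q + 2Q^2. Setting dATC/dQ = −400/Q^2 − 36 + 4Q = 0 gives Q = 10 (since 4·10^3 − 36·10^2 = 400).
min ATC = 400/10 + 170 − 36·10 + 2·10^2 = £50. That is the break-even price.
Between these two prices the firm operates at a loss; above £50 it earns a profit.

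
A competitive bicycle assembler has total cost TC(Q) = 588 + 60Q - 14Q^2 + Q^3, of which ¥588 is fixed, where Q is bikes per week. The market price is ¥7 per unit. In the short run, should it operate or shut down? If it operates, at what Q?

From TC, MC = TC'(Q) = 60 - 28Q + 3Q^2 and AVC = VC/Q = 60 - 14Q + Q^2.
The AVC parabola has its vertex at Q = 14/2 = 7, where AVC = 60 - 14·7 + 7^2 = ¥11.
Since P = ¥7 < min AVC = ¥11, price fails to cover variable cost at any output.
The firm minimizes its loss by shutting down and losing only its fixed cost of ¥588.

Shut down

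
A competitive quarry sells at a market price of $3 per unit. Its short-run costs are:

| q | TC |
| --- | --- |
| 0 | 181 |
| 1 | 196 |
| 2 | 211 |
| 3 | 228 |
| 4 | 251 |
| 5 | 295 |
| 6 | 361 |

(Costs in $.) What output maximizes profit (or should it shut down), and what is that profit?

q = 0 (shut down); profit = -$181

Profit at each row (π = 3q − TC): q=0: -181; q=1: -193; q=2: -205; q=3: -219; q=4: -239; q=5: -280; q=6: -343.
Profit is highest at q = 0. Equivalently, the lowest AVC in the table is 15/1 ≈ $15 at q = 1, and P = $3 falls below it — price never covers variable cost, so the firm shuts down and loses only its fixed cost.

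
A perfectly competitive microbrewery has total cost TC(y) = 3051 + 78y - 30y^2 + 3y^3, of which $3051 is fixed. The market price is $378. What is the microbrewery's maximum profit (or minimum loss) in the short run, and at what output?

AVC = 78 - 30y + 3y^2; min AVC = $3 at y = 5. Since P = $378 ≥ min AVC, the firm produces.
With MC = 78 - 60y + 9y^2, P = MC on the upward-sloping part at y* = 10.
TR = 378·10 = 3780. TC = 3051 + 780 = 3831. Profit = 3780 − 3831 = -$51.
That loss of $51 beats the $3051 the firm would lose by shutting down; producing recovers $3000 of fixed cost.

Profit = -$51 at y = 10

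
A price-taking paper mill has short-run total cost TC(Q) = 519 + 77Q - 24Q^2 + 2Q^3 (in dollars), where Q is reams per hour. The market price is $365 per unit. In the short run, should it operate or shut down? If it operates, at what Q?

Produce at Q = 12

Strip out fixed cost: VC = 77Q - 24Q^2 + 2Q^3. Then AVC = 77 - 24Q + 2Q^2 and MC = 77 - 48Q + 6Q^2.
The AVC parabola has its vertex at Q = 24/4 = 6, where AVC = 77 - 24·6 + 2·6^2 = $5.
Since P = $365 ≥ min AVC = $5, price covers variable cost and the firm should produce.
Solving P = MC: -288 - 48Q + 6Q^2 = 0 ⇒ Q = -4 or 12. On the upward-sloping branch, Q* = 12.
Check: AVC at Q = 12 is $77 ≤ P, so revenue covers variable cost.
Profit = P·Q − TC = 365·12 − 1443 = $2937.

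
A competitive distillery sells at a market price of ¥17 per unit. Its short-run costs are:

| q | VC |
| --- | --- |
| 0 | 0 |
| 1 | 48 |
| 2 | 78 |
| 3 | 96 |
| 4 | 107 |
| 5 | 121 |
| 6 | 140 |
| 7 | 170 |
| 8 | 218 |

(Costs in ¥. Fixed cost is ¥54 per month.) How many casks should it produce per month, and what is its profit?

Profit at each row (π = 17q − TC): q=0: -54; q=1: -85; q=2: -98; q=3: -99; q=4: -93; q=5: -90; q=6: -92; q=7: -105; q=8: -136.
Profit is highest at q = 0. Equivalently, the lowest AVC in the table is 140/6 ≈ ¥23.33 at q = 6, and P = ¥17 falls below it — price never covers variable cost, so the firm shuts down and loses only its fixed cost.

q = 0 (shut down); profit = -¥54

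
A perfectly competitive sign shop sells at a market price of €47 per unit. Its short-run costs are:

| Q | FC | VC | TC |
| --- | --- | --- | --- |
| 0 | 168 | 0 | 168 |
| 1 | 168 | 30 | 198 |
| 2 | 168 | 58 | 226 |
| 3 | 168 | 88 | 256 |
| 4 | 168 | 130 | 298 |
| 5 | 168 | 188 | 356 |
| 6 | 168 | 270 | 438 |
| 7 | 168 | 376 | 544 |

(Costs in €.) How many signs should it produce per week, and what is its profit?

Q = 4; profit = -€110

Compute π = P·Q − TC at each output: Q=0: -168; Q=1: -151; Q=2: -132; Q=3: -115; Q=4: -110; Q=5: -121; Q=6: -156; Q=7: -215.
Profit is maximized at Q = 4. AVC there is 130/4 = €32.50 ≤ P, so producing beats shutting down (which would give -€168).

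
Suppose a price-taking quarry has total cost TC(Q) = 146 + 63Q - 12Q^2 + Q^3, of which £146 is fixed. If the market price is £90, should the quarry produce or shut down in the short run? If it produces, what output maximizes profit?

Produce at Q = 9

From TC, MC = TC'(Q) = 63 - 24Q + 3Q^2 and AVC = VC/Q = 63 - 12Q + Q^2.
The AVC parabola has its vertex at Q = 12/2 = 6, where AVC = 63 - 12·6 + 6^2 = £27.
P = £90 exceeds min AVC = £27, so the firm stays open.
Solving P = MC: -27 - 24Q + 3Q^2 = 0 ⇒ Q = -1 or 9. On the upward-sloping branch, Q* = 9.
Check: AVC at Q = 9 is £36 ≤ P, so revenue covers variable cost.
Profit = P·Q − TC = 90·9 − 470 = £340.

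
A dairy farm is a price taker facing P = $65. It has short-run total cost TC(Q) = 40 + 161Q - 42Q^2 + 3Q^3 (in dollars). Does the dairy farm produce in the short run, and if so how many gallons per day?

Produce at Q = 8

From TC, MC = TC'(Q) = 161 - 84Q + 9Q^2 and AVC = VC/Q = 161 - 42Q + 3Q^2.
AVC is minimized where dAVC/dQ = -42 + 6Q = 0, at Q = 7; min AVC = 161 - 42·7 + 3·7^2 = $14.
Because $65 ≥ $14, revenue can cover variable cost; the firm operates.
Set P = MC: 65 = 161 - 84Q + 9Q^2 → 96 - 84Q + 9Q^2 = 0. The roots are Q = 4/3 and Q = 8; the profit-maximizing output is on the rising part of MC, so Q* = 8.
Check: AVC at Q = 8 is $17 ≤ P, so revenue covers variable cost.
Profit = P·Q − TC = 65·8 − 176 = $344.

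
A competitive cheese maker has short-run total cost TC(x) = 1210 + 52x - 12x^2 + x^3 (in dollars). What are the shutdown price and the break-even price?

Shutdown price = $16; break-even price = $151

Shutdown price = min AVC. AVC = 52 - 12x + x^2, with vertex at x = 6 and minimum $16.
ATC = 1210/x + 52 - 12x + x^2. Setting dATC/dx = −1210/x^2 − 12 + 2x = 0 gives x = 11 (since 2·11^3 − 12·11^2 = 1210).
min ATC = 1210/11 + 52 − 12·11 + 11^2 = $151. That is the break-even price.
For $16 ≤ P < $151 the firm produces at a loss; below $16 it shuts down.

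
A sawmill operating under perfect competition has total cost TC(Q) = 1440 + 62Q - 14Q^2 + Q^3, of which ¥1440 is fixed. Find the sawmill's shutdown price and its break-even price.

Shutdown price = min AVC. AVC = 62 - 14Q + Q^2, with vertex at Q = 7 and minimum ¥13.
ATC = 1440/Q + 62 - 14Q + Q^2. Setting dATC/dQ = −1440/Q^2 − 14 + 2Q = 0 gives Q = 12 (since 2·12^3 − 14·12^2 = 1440).
min ATC = 1440/12 + 62 − 14·12 + 12^2 = ¥158. That is the break-even price.
Between these two prices the firm operates at a loss; above ¥158 it earns a profit.

Shutdown price = ¥13; break-even price = ¥158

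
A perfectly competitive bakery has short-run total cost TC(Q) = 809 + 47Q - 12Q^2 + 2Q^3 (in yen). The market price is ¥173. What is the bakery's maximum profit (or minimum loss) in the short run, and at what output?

AVC = 47 - 12Q + 2Q^2 has its minimum ¥29 at Q = 3; price ¥173 clears that bar, so the firm operates.
With MC = 47 - 24Q + 6Q^2, P = MC on the upward-sloping part at Q* = 7.
TR = 173·7 = 1211. TC = 809 + 427 = 1236. Profit = 1211 − 1236 = -¥25.
Shutting down would mean losing the fixed cost of ¥809, so operating at a loss of ¥25 is better by ¥784.

Profit = -¥25 at Q = 7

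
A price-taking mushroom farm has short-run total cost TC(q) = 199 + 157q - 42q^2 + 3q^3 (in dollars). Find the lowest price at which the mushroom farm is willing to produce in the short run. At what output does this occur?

$10 per unit, at q = 7

The shutdown price is the minimum of AVC. VC = 157q - 42q^2 + 3q^3, so AVC = 157 - 42q + 3q^2.
At the minimum of AVC, MC = AVC. MC = 157 - 84q + 9q^2; setting MC = AVC gives 6q^2 - 42q = 0, so q = 7. min AVC = 10.
So the shutdown price is $10.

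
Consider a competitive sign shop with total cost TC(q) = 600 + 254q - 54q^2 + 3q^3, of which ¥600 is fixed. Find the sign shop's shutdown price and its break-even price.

AVC = 254 - 54q + 3q^2; minimized at q = 9, giving min AVC = ¥11. That is the shutdown price.
ATC = 600/q + 254 - 54q + 3q^2. Setting dATC/dq = −600/q^2 − 54 + 6q = 0 gives q = 10 (since 6·10^3 − 54·10^2 = 600).
min ATC = 600/10 + 254 − 54·10 + 3·10^2 = ¥74. That is the break-even price.
Between these two prices the firm operates at a loss; above ¥74 it earns a profit.

Shutdown price = ¥11; break-even price = ¥74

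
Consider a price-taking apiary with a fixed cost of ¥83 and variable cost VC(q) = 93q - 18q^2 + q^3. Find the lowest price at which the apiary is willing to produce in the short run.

The shutdown price is the minimum of AVC. VC = 93q - 18q^2 + q^3, so AVC = 93 - 18q + q^2.
dAVC/dq = -18 + 2q = 0 gives q = 9. min AVC = 93 - 18·9 + 9^2 = 12.
For P < ¥12 the firm produces nothing.

¥12 per unit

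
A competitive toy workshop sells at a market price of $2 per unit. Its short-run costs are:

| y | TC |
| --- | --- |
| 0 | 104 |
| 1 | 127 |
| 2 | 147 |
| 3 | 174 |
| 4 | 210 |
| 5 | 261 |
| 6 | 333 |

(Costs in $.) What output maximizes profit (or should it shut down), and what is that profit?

Compute π = P·y − TC at each output: y=0: -104; y=1: -125; y=2: -143; y=3: -168; y=4: -202; y=5: -251; y=6: -321.
Profit is highest at y = 0. Equivalently, the lowest AVC in the table is 43/2 ≈ $21.50 at y = 2, and P = $2 falls below it — price never covers variable cost, so the firm shuts down and loses only its fixed cost.

y = 0 (shut down); profit = -$104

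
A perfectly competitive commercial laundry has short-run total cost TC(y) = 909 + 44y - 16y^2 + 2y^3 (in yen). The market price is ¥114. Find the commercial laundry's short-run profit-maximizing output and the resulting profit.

Profit = -¥321 at y = 7

AVC = 44 - 16y + 2y^2 has its minimum ¥12 at y = 4; price ¥114 clears that bar, so the firm operates.
With MC = 44 - 32y + 6y^2, P = MC on the upward-sloping part at y* = 7.
TR = 114·7 = 798. TC = 909 + 210 = 1119. Profit = 798 − 1119 = -¥321.
That loss of ¥321 beats the ¥909 the firm would lose by shutting down; producing recovers ¥588 of fixed cost.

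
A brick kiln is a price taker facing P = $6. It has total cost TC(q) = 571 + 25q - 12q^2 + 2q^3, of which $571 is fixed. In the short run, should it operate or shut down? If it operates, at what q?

Shut down

Strip out fixed cost: VC = 25q - 12q^2 + 2q^3. Then AVC = 25 - 12q + 2q^2 and MC = 25 - 24q + 6q^2.
AVC hits its minimum where MC = AVC, at q = 3, giving min AVC = 25 - 12·3 + 2·3^2 = $7.
P = $6 lies below min AVC = $7; no output level covers variable cost.
Shutting down limits the loss to fixed cost, $571.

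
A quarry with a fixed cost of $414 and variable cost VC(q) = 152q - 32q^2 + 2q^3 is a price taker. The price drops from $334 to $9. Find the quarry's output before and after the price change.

Output falls from 13 to 0 (the firm shuts down)

MC = 152 - 64q + 6q^2; the shutdown threshold is min AVC = $24 (at q = 8).
At P = $334 ≥ min AVC, set P = MC on the rising branch: q = 13.
At P = $9 < min AVC = $24, price no longer covers variable cost at any output, so the firm shuts down: q = 0.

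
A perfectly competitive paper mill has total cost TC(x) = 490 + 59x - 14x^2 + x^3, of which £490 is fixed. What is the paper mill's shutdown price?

£10 per unit

The shutdown price is the minimum of AVC. VC = 59x - 14x^2 + x^3, so AVC = 59 - 14x + x^2.
At the minimum of AVC, MC = AVC. MC = 59 - 28x + 3x^2; setting MC = AVC gives 2x^2 - 14x = 0, so x = 7. min AVC = 10.
For P < £10 the firm produces nothing.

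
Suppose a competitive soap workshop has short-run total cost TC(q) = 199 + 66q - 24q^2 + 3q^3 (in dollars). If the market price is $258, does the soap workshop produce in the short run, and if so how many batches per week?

Produce at q = 8

From TC, MC = TC'(q) = 66 - 48q + 9q^2 and AVC = VC/q = 66 - 24q + 3q^2.
The AVC parabola has its vertex at q = 24/6 = 4, where AVC = 66 - 24·4 + 3·4^2 = $18.
P = $258 exceeds min AVC = $18, so the firm stays open.
Solving P = MC: -192 - 48q + 9q^2 = 0 ⇒ q = -8/3 or 8. On the upward-sloping branch, q* = 8.
Check: AVC at q = 8 is $66 ≤ P, so revenue covers variable cost.
Profit = P·q − TC = 258·8 − 727 = $1337.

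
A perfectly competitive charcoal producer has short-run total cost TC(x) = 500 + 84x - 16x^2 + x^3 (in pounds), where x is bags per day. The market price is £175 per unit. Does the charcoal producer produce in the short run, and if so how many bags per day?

Variable cost is VC = 84x - 16x^2 + x^3, so AVC = VC/x = 84 - 16x + x^2 and MC = dTC/dx = 84 - 32x + 3x^2.
AVC hits its minimum where MC = AVC, at x = 8, giving min AVC = 84 - 16·8 + 8^2 = £20.
Because £175 ≥ £20, revenue can cover variable cost; the firm operates.
P = MC gives -91 - 32x + 3x^2 = 0, with roots -7/3 and 13. Take the larger (rising MC): x* = 13.
Check: AVC at x = 13 is £45 ≤ P, so revenue covers variable cost.
Profit = P·x − TC = 175·13 − 1085 = £1190.

Produce at x = 13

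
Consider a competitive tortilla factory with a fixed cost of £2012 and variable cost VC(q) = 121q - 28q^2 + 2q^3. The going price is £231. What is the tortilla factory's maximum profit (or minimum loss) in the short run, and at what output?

Profit = -£76 at q = 11

AVC = 121 - 28q + 2q^2 has its minimum £23 at q = 7; price £231 clears that bar, so the firm operates.
With MC = 121 - 56q + 6q^2, P = MC on the upward-sloping part at q* = 11.
TR = 231·11 = 2541. TC = 2012 + 605 = 2617. Profit = 2541 − 2617 = -£76.
By producing, the firm covers all variable cost plus £1936 of fixed cost; shutting down would lose the full £2012.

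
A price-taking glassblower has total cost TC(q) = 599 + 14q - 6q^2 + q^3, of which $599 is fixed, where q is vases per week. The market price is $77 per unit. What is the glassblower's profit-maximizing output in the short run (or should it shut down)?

From TC, MC = TC'(q) = 14 - 12q + 3q^2 and AVC = VC/q = 14 - 6q + q^2.
AVC hits its minimum where MC = AVC, at q = 3, giving min AVC = 14 - 6·3 + 3^2 = $5.
P = $77 exceeds min AVC = $5, so the firm stays open.
Solving P = MC: -63 - 12q + 3q^2 = 0 ⇒ q = -3 or 7. On the upward-sloping branch, q* = 7.
Check: AVC at q = 7 is $21 ≤ P, so revenue covers variable cost.
Profit = P·q − TC = 77·7 − 746 = -$207, a loss, but smaller than the $599 fixed cost the firm would lose by shutting down.

Produce at q = 7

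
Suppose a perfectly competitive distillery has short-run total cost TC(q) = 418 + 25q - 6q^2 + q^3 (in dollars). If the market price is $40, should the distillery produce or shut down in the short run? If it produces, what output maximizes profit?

Produce at q = 5

From TC, MC = TC'(q) = 25 - 12q + 3q^2 and AVC = VC/q = 25 - 6q + q^2.
AVC is minimized where dAVC/dq = -6 + 2q = 0, at q = 3; min AVC = 25 - 6·3 + 3^2 = $16.
P = $40 exceeds min AVC = $16, so the firm stays open.
Set P = MC: 40 = 25 - 12q + 3q^2 → -15 - 12q + 3q^2 = 0. The roots are q = -1 and q = 5; the profit-maximizing output is on the rising part of MC, so q* = 5.
Check: AVC at q = 5 is $20 ≤ P, so revenue covers variable cost.
Profit = P·q − TC = 40·5 − 518 = -$318, a loss, but smaller than the $418 fixed cost the firm would lose by shutting down.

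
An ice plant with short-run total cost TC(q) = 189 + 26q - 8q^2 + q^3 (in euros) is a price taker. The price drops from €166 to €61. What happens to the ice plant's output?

Output falls from 10 to 7

AVC = 26 - 8q + q^2, minimized at q = 4 where min AVC = €10. MC = 26 - 16q + 3q^2.
With P = €166 above the shutdown price, P = MC gives q = 10.
At P = €61 ≥ min AVC, set P = MC: q = 7. The firm stays open but cuts output.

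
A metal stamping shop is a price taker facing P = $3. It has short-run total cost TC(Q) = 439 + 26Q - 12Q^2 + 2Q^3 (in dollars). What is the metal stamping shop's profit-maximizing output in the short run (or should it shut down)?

Variable cost is VC = 26Q - 12Q^2 + 2Q^3, so AVC = VC/Q = 26 - 12Q + 2Q^2 and MC = dTC/dQ = 26 - 24Q + 6Q^2.
The AVC parabola has its vertex at Q = 12/4 = 3, where AVC = 26 - 12·3 + 2·3^2 = $8.
P = $3 lies below min AVC = $8; no output level covers variable cost.
Shutting down limits the loss to fixed cost, $439.

Shut down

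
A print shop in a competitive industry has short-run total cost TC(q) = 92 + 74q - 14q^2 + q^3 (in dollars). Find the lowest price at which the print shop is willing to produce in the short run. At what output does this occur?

$25 per unit, at q = 7

The shutdown price is the minimum of AVC. VC = 74q - 14q^2 + q^3, so AVC = 74 - 14q + q^2.
At the minimum of AVC, MC = AVC. MC = 74 - 28q + 3q^2; setting MC = AVC gives 2q^2 - 14q = 0, so q = 7. min AVC = 25.
For P < $25 the firm produces nothing.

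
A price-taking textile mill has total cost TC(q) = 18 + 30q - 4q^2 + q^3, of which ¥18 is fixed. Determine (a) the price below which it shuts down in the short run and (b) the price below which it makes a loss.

Shutdown price = ¥26; break-even price = ¥33

AVC = 30 - 4q + q^2; minimized at q = 2, giving min AVC = ¥26. That is the shutdown price.
ATC = 18/q + 30 - 4q + q^2. Setting dATC/dq = −18/q^2 − 4 + 2q = 0 gives q = 3 (since 2·3^3 − 4·3^2 = 18).
min ATC = 18/3 + 30 − 4·3 + 3^2 = ¥33. That is the break-even price.
Between these two prices the firm operates at a loss; above ¥33 it earns a profit.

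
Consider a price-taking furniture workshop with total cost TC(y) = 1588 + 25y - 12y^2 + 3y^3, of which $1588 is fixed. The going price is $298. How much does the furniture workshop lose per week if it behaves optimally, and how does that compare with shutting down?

AVC = 25 - 12y + 3y^2 has its minimum $13 at y = 2; price $298 clears that bar, so the firm operates.
MC = 25 - 24y + 9y^2. Setting P = MC and taking the root on the rising branch gives y* = 7.
TR = 298·7 = 2086. TC = 1588 + 616 = 2204. Profit = 2086 − 2204 = -$118.
Shutting down would mean losing the fixed cost of $1588, so operating at a loss of $118 is better by $1470.

Profit = -$118 at y = 7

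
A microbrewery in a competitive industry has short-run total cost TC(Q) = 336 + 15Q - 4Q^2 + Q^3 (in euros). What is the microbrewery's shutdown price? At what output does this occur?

€11 per unit, at Q = 2

Short-run supply begins at min AVC. From VC = 15Q - 4Q^2 + Q^3, AVC = 15 - 4Q + Q^2.
dAVC/dQ = -4 + 2Q = 0 gives Q = 2. min AVC = 15 - 4·2 + 2^2 = 11.
So the shutdown price is €11.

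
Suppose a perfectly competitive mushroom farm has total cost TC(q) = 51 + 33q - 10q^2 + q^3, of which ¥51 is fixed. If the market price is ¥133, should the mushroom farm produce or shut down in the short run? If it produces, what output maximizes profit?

From TC, MC = TC'(q) = 33 - 20q + 3q^2 and AVC = VC/q = 33 - 10q + q^2.
The AVC parabola has its vertex at q = 10/2 = 5, where AVC = 33 - 10·5 + 5^2 = ¥8.
Because ¥133 ≥ ¥8, revenue can cover variable cost; the firm operates.
Solving P = MC: -100 - 20q + 3q^2 = 0 ⇒ q = -10/3 or 10. On the upward-sloping branch, q* = 10.
Check: AVC at q = 10 is ¥33 ≤ P, so revenue covers variable cost.
Profit = P·q − TC = 133·10 − 381 = ¥949.

Produce at q = 10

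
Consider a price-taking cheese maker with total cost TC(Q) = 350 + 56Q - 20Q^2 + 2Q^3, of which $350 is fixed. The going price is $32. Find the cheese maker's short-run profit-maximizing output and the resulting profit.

Profit = -$206 at Q = 6

AVC = 56 - 20Q + 2Q^2 has its minimum $6 at Q = 5; price $32 clears that bar, so the firm operates.
MC = 56 - 40Q + 6Q^2. Setting P = MC and taking the root on the rising branch gives Q* = 6.
TR = 32·6 = 192. TC = 350 + 48 = 398. Profit = 192 − 398 = -$206.
By producing, the firm covers all variable cost plus $144 of fixed cost; shutting down would lose the full $350.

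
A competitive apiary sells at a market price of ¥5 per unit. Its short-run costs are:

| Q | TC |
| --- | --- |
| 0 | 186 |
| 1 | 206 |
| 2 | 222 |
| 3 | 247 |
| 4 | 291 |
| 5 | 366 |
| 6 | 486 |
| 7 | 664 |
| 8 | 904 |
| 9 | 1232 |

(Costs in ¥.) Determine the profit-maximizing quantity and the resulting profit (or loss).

Compute π = P·Q − TC at each output: Q=0: -186; Q=1: -201; Q=2: -212; Q=3: -232; Q=4: -271; Q=5: -341; Q=6: -456; Q=7: -629; Q=8: -864; Q=9: -1187.
Profit is highest at Q = 0. Equivalently, the lowest AVC in the table is 36/2 ≈ ¥18 at Q = 2, and P = ¥5 falls below it — price never covers variable cost, so the firm shuts down and loses only its fixed cost.

Q = 0 (shut down); profit = -¥186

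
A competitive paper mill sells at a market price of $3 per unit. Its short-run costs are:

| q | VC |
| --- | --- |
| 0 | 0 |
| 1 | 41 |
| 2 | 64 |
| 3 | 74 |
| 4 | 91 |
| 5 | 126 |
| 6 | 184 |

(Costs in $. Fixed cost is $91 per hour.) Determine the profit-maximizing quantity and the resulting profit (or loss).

Compute π = P·q − TC at each output: q=0: -91; q=1: -129; q=2: -149; q=3: -156; q=4: -170; q=5: -202; q=6: -257.
Profit is highest at q = 0. Equivalently, the lowest AVC in the table is 91/4 ≈ $22.75 at q = 4, and P = $3 falls below it — price never covers variable cost, so the firm shuts down and loses only its fixed cost.

q = 0 (shut down); profit = -$91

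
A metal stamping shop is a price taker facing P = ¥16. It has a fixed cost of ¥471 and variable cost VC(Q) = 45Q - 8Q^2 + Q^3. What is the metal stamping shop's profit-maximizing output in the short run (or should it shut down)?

Shut down

Variable cost is VC = 45Q - 8Q^2 + Q^3, so AVC = VC/Q = 45 - 8Q + Q^2 and MC = dTC/dQ = 45 - 16Q + 3Q^2.
AVC is minimized where dAVC/dQ = -8 + 2Q = 0, at Q = 4; min AVC = 45 - 8·4 + 4^2 = ¥29.
Since P = ¥16 < min AVC = ¥29, price fails to cover variable cost at any output.
Best response: produce nothing and absorb the ¥471 fixed cost.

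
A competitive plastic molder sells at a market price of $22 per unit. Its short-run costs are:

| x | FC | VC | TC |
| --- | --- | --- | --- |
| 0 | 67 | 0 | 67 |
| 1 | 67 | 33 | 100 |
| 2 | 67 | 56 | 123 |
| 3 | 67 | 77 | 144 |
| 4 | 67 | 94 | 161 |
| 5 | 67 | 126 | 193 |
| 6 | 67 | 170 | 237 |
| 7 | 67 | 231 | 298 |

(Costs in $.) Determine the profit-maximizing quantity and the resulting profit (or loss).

Compute π = P·x − TC at each output: x=0: -67; x=1: -78; x=2: -79; x=3: -78; x=4: -73; x=5: -83; x=6: -105; x=7: -144.
Profit is highest at x = 0. Equivalently, the lowest AVC in the table is 94/4 ≈ $23.50 at x = 4, and P = $22 falls below it — price never covers variable cost, so the firm shuts down and loses only its fixed cost.

x = 0 (shut down); profit = -$67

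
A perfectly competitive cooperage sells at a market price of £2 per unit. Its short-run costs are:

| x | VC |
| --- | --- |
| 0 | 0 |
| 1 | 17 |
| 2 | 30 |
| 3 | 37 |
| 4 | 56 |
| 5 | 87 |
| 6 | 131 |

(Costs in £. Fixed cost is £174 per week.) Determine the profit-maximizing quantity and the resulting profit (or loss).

Tabulate TR − TC: x=0: -174; x=1: -189; x=2: -200; x=3: -205; x=4: -222; x=5: -251; x=6: -293.
Profit is highest at x = 0. Equivalently, the lowest AVC in the table is 37/3 ≈ £12.33 at x = 3, and P = £2 falls below it — price never covers variable cost, so the firm shuts down and loses only its fixed cost.

x = 0 (shut down); profit = -£174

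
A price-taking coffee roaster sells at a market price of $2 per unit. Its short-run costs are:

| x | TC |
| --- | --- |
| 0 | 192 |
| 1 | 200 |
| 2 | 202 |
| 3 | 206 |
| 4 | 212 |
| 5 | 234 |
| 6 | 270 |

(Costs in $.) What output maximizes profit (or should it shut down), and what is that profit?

x = 0 (shut down); profit = -$192

Compute π = P·x − TC at each output: x=0: -192; x=1: -198; x=2: -198; x=3: -200; x=4: -204; x=5: -224; x=6: -258.
Profit is highest at x = 0. Equivalently, the lowest AVC in the table is 14/3 ≈ $4.67 at x = 3, and P = $2 falls below it — price never covers variable cost, so the firm shuts down and loses only its fixed cost.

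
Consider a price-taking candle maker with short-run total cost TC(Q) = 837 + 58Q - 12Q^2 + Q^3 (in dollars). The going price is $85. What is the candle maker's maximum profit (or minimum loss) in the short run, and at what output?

AVC = 58 - 12Q + Q^2 has its minimum $22 at Q = 6; price $85 clears that bar, so the firm operates.
MC = 58 - 24Q + 3Q^2. Setting P = MC and taking the root on the rising branch gives Q* = 9.
TR = 85·9 = 765. TC = 837 + 279 = 1116. Profit = 765 − 1116 = -$351.
By producing, the firm covers all variable cost plus $486 of fixed cost; shutting down would lose the full $837.

Profit = -$351 at Q = 9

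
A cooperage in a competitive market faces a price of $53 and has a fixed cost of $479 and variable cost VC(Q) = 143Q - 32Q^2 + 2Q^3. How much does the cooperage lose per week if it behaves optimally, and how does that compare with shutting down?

AVC = 143 - 32Q + 2Q^2 has its minimum $15 at Q = 8; price $53 clears that bar, so the firm operates.
MC = 143 - 64Q + 6Q^2. Setting P = MC and taking the root on the rising branch gives Q* = 9.
TR = 53·9 = 477. TC = 479 + 153 = 632. Profit = 477 − 632 = -$155.
That loss of $155 beats the $479 the firm would lose by shutting down; producing recovers $324 of fixed cost.

Profit = -$155 at Q = 9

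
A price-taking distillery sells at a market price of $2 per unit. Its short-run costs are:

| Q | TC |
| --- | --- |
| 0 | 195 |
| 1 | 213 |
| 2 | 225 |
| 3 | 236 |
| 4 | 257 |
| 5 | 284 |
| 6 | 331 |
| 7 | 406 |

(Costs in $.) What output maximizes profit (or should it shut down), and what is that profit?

Profit at each row (π = 2Q − TC): Q=0: -195; Q=1: -211; Q=2: -221; Q=3: -230; Q=4: -249; Q=5: -274; Q=6: -319; Q=7: -392.
Profit is highest at Q = 0. Equivalently, the lowest AVC in the table is 41/3 ≈ $13.67 at Q = 3, and P = $2 falls below it — price never covers variable cost, so the firm shuts down and loses only its fixed cost.

Q = 0 (shut down); profit = -$195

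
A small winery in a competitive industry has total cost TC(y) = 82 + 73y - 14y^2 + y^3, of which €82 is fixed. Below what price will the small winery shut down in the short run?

The shutdown price is the minimum of AVC. VC = 73y - 14y^2 + y^3, so AVC = 73 - 14y + y^2.
At the minimum of AVC, MC = AVC. MC = 73 - 28y + 3y^2; setting MC = AVC gives 2y^2 - 14y = 0, so y = 7. min AVC = 24.
So the shutdown price is €24.

€24 per unit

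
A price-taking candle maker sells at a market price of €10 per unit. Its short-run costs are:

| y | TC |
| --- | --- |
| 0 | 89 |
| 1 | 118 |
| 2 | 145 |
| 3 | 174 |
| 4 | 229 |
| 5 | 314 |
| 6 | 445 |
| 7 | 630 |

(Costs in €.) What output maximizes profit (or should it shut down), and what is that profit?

y = 0 (shut down); profit = -€89

Tabulate TR − TC: y=0: -89; y=1: -108; y=2: -125; y=3: -144; y=4: -189; y=5: -264; y=6: -385; y=7: -560.
Profit is highest at y = 0. Equivalently, the lowest AVC in the table is 56/2 ≈ €28 at y = 2, and P = €10 falls below it — price never covers variable cost, so the firm shuts down and loses only its fixed cost.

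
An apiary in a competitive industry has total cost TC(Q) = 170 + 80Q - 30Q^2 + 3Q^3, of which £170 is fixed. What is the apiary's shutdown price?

£5 per unit

The shutdown price is the minimum of AVC. VC = 80Q - 30Q^2 + 3Q^3, so AVC = 80 - 30Q + 3Q^2.
At the minimum of AVC, MC = AVC. MC = 80 - 60Q + 9Q^2; setting MC = AVC gives 6Q^2 - 30Q = 0, so Q = 5. min AVC = 5.
The firm shuts down for any P below £5.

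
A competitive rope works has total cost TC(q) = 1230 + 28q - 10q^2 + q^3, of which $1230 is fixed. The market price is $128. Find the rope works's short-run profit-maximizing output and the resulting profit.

Profit = -$230 at q = 10

AVC = 28 - 10q + q^2; min AVC = $3 at q = 5. Since P = $128 ≥ min AVC, the firm produces.
With MC = 28 - 20q + 3q^2, P = MC on the upward-sloping part at q* = 10.
TR = 128·10 = 1280. TC = 1230 + 280 = 1510. Profit = 1280 − 1510 = -$230.
That loss of $230 beats the $1230 the firm would lose by shutting down; producing recovers $1000 of fixed cost.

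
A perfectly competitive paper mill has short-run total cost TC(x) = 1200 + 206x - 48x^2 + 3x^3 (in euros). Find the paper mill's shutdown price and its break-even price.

Shutdown price = €14; break-even price = €146

AVC = 206 - 48x + 3x^2; minimized at x = 8, giving min AVC = €14. That is the shutdown price.
ATC = 1200/x + 206 - 48x + 3x^2. Setting dATC/dx = −1200/x^2 − 48 + 6x = 0 gives x = 10 (since 6·10^3 − 48·10^2 = 1200).
min ATC = 1200/10 + 206 − 48·10 + 3·10^2 = €146. That is the break-even price.
For €14 ≤ P < €146 the firm produces at a loss; below €14 it shuts down.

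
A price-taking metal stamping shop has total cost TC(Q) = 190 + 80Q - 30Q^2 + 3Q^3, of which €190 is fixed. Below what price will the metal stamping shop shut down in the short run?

€5 per unit

Short-run supply begins at min AVC. From VC = 80Q - 30Q^2 + 3Q^3, AVC = 80 - 30Q + 3Q^2.
At the minimum of AVC, MC = AVC. MC = 80 - 60Q + 9Q^2; setting MC = AVC gives 6Q^2 - 30Q = 0, so Q = 5. min AVC = 5.
For P < €5 the firm produces nothing.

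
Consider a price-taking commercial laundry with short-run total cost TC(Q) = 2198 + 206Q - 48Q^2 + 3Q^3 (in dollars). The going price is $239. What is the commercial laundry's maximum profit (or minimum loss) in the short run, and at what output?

Profit = -$20 at Q = 11

AVC = 206 - 48Q + 3Q^2 has its minimum $14 at Q = 8; price $239 clears that bar, so the firm operates.
MC = 206 - 96Q + 9Q^2. Setting P = MC and taking the root on the rising branch gives Q* = 11.
TR = 239·11 = 2629. TC = 2198 + 451 = 2649. Profit = 2629 − 2649 = -$20.
Shutting down would mean losing the fixed cost of $2198, so operating at a loss of $20 is better by $2178.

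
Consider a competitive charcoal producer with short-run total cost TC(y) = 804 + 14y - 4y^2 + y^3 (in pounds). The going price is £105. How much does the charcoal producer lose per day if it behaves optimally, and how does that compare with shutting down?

Profit = -£314 at y = 7

AVC = 14 - 4y + y^2 has its minimum £10 at y = 2; price £105 clears that bar, so the firm operates.
With MC = 14 - 8y + 3y^2, P = MC on the upward-sloping part at y* = 7.
TR = 105·7 = 735. TC = 804 + 245 = 1049. Profit = 735 − 1049 = -£314.
Shutting down would mean losing the fixed cost of £804, so operating at a loss of £314 is better by £490.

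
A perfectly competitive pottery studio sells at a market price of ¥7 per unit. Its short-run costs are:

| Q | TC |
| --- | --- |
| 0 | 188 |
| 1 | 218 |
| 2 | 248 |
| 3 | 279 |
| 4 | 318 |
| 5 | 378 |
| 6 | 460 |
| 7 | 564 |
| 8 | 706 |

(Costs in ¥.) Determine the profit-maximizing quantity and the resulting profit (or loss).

Compute π = P·Q − TC at each output: Q=0: -188; Q=1: -211; Q=2: -234; Q=3: -258; Q=4: -290; Q=5: -343; Q=6: -418; Q=7: -515; Q=8: -650.
Profit is highest at Q = 0. Equivalently, the lowest AVC in the table is 30/1 ≈ ¥30 at Q = 1, and P = ¥7 falls below it — price never covers variable cost, so the firm shuts down and loses only its fixed cost.

Q = 0 (shut down); profit = -¥188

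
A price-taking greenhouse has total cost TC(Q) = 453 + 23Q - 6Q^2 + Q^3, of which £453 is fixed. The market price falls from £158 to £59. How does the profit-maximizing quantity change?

AVC = 23 - 6Q + Q^2, minimized at Q = 3 where min AVC = £14. MC = 23 - 12Q + 3Q^2.
With P = £158 above the shutdown price, P = MC gives Q = 9.
At P = £59 ≥ min AVC, set P = MC: Q = 6. The firm stays open but cuts output.

Output falls from 9 to 6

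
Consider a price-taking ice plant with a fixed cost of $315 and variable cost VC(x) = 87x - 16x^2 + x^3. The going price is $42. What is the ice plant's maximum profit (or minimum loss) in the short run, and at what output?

AVC = 87 - 16x + x^2; min AVC = $23 at x = 8. Since P = $42 ≥ min AVC, the firm produces.
MC = 87 - 32x + 3x^2. Setting P = MC and taking the root on the rising branch gives x* = 9.
TR = 42·9 = 378. TC = 315 + 216 = 531. Profit = 378 − 531 = -$153.
By producing, the firm covers all variable cost plus $162 of fixed cost; shutting down would lose the full $315.

Profit = -$153 at x = 9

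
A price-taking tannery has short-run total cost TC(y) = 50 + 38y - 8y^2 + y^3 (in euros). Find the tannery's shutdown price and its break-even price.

AVC = 38 - 8y + y^2; minimized at y = 4, giving min AVC = €22. That is the shutdown price.
ATC = 50/y + 38 - 8y + y^2. Setting dATC/dy = −50/y^2 − 8 + 2y = 0 gives y = 5 (since 2·5^3 − 8·5^2 = 50).
min ATC = 50/5 + 38 − 8·5 + 5^2 = €33. That is the break-even price.
Between these two prices the firm operates at a loss; above €33 it earns a profit.

Shutdown price = €22; break-even price = €33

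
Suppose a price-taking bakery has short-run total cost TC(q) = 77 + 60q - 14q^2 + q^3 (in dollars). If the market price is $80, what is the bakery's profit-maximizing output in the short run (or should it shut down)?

Variable cost is VC = 60q - 14q^2 + q^3, so AVC = VC/q = 60 - 14q + q^2 and MC = dTC/dq = 60 - 28q + 3q^2.
AVC hits its minimum where MC = AVC, at q = 7, giving min AVC = 60 - 14·7 + 7^2 = $11.
Since P = $80 ≥ min AVC = $11, price covers variable cost and the firm should produce.
Set P = MC: 80 = 60 - 28q + 3q^2 → -20 - 28q + 3q^2 = 0. The roots are q = -2/3 and q = 10; the profit-maximizing output is on the rising part of MC, so q* = 10.
Check: AVC at q = 10 is $20 ≤ P, so revenue covers variable cost.
Profit = P·q − TC = 80·10 − 277 = $523.

Produce at q = 10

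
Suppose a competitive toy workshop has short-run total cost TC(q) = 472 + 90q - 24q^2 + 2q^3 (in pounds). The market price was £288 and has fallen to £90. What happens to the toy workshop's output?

MC = 90 - 48q + 6q^2; the shutdown threshold is min AVC = £18 (at q = 6).
With P = £288 above the shutdown price, P = MC gives q = 11.
At P = £90 ≥ min AVC, set P = MC: q = 8. The firm stays open but cuts output.

Output falls from 11 to 8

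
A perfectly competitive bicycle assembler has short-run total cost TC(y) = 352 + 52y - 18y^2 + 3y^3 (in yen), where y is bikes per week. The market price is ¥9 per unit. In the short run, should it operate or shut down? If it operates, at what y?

Variable cost is VC = 52y - 18y^2 + 3y^3, so AVC = VC/y = 52 - 18y + 3y^2 and MC = dTC/dy = 52 - 36y + 9y^2.
AVC hits its minimum where MC = AVC, at y = 3, giving min AVC = 52 - 18·3 + 3·3^2 = ¥25.
P = ¥9 lies below min AVC = ¥25; no output level covers variable cost.
Shutting down limits the loss to fixed cost, ¥352.

Shut down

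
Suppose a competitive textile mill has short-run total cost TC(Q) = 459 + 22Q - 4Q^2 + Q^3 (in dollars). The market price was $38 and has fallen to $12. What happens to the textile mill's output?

MC = 22 - 8Q + 3Q^2; the shutdown threshold is min AVC = $18 (at Q = 2).
At P = $38 ≥ min AVC, set P = MC on the rising branch: Q = 4.
At P = $12 < min AVC = $18, price no longer covers variable cost at any output, so the firm shuts down: Q = 0.

Output falls from 4 to 0 (the firm shuts down)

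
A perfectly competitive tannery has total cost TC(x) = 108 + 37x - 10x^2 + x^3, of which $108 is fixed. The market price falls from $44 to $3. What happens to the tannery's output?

AVC = 37 - 10x + x^2, minimized at x = 5 where min AVC = $12. MC = 37 - 20x + 3x^2.
At P = $44 ≥ min AVC, set P = MC on the rising branch: x = 7.
At P = $3 < min AVC = $12, price no longer covers variable cost at any output, so the firm shuts down: x = 0.

Output falls from 7 to 0 (the firm shuts down)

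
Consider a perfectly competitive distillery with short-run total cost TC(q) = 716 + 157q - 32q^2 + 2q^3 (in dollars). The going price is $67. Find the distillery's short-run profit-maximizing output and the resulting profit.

AVC = 157 - 32q + 2q^2 has its minimum $29 at q = 8; price $67 clears that bar, so the firm operates.
MC = 157 - 64q + 6q^2. Setting P = MC and taking the root on the rising branch gives q* = 9.
TR = 67·9 = 603. TC = 716 + 279 = 995. Profit = 603 − 995 = -$392.
Shutting down would mean losing the fixed cost of $716, so operating at a loss of $392 is better by $324.

Profit = -$392 at q = 9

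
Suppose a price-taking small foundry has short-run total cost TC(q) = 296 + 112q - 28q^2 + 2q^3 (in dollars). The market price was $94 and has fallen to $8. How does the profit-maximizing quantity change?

Output falls from 9 to 0 (the firm shuts down)

AVC = 112 - 28q + 2q^2, minimized at q = 7 where min AVC = $14. MC = 112 - 56q + 6q^2.
With P = $94 above the shutdown price, P = MC gives q = 9.
At P = $8 < min AVC = $14, price no longer covers variable cost at any output, so the firm shuts down: q = 0.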